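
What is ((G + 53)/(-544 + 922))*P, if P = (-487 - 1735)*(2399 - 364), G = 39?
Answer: -208001420/189 ≈ -1.1005e+6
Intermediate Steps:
P = -4521770 (P = -2222*2035 = -4521770)
((G + 53)/(-544 + 922))*P = ((39 + 53)/(-544 + 922))*(-4521770) = (92/378)*(-4521770) = (92*(1/378))*(-4521770) = (46/189)*(-4521770) = -208001420/189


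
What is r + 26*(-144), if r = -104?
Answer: -3848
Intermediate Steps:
r + 26*(-144) = -104 + 26*(-144) = -104 - 3744 = -3848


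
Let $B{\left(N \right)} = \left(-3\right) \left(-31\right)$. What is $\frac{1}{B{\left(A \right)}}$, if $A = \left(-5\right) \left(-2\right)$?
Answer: $\frac{1}{93} \approx 0.010753$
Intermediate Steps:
$A = 10$
$B{\left(N \right)} = 93$
$\frac{1}{B{\left(A \right)}} = \frac{1}{93}$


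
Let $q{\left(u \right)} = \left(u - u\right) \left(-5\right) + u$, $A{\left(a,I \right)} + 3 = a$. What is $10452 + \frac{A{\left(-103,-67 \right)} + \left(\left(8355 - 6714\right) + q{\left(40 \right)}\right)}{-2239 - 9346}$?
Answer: $\frac{3459567}{331} \approx 10452.0$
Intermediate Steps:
$A{\left(a,I \right)} = -3 + a$
$q{\left(u \right)} = u$ ($q{\left(u \right)} = 0 \left(-5\right) + u = 0 + u = u$)
$10452 + \frac{A{\left(-103,-67 \right)} + \left(\left(8355 - 6714\right) + q{\left(40 \right)}\right)}{-2239 - 9346} = 10452 + \frac{\left(-3 - 103\right) + \left(\left(8355 - 6714\right) + 40\right)}{-2239 - 9346} = 10452 + \frac{-106 + \left(1641 + 40\right)}{-11585} = 10452 + \left(-106 + 1681\right) \left(- \frac{1}{11585}\right) = 10452 + 1575 \left(- \frac{1}{11585}\right) = 10452 - \frac{45}{331} = \frac{3459567}{331}$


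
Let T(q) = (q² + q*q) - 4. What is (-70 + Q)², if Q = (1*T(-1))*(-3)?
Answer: 4096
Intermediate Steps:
T(q) = -4 + 2*q² (T(q) = (q² + q²) - 4 = 2*q² - 4 = -4 + 2*q²)
Q = 6 (Q = (1*(-4 + 2*(-1)²))*(-3) = (1*(-4 + 2*1))*(-3) = (1*(-4 + 2))*(-3) = (1*(-2))*(-3) = -2*(-3) = 6)
(-70 + Q)² = (-70 + 6)² = (-64)² = 4096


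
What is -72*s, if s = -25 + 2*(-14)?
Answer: 3816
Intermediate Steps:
s = -53 (s = -25 - 28 = -53)
-72*s = -72*(-53) = 3816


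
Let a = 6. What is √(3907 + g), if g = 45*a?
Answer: √4177 ≈ 64.630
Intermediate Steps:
g = 270 (g = 45*6 = 270)
√(3907 + g) = √(3907 + 270) = √4177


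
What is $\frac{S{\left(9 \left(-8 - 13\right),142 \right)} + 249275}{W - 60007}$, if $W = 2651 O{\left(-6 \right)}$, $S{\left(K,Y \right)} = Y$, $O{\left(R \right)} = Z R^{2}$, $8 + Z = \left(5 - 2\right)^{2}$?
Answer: $\frac{249417}{35429} \approx 7.0399$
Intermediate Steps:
$Z = 1$ ($Z = -8 + \left(5 - 2\right)^{2} = -8 + 3^{2} = -8 + 9 = 1$)
$O{\left(R \right)} = R^{2}$ ($O{\left(R \right)} = 1 R^{2} = R^{2}$)
$W = 95436$ ($W = 2651 \left(-6\right)^{2} = 2651 \cdot 36 = 95436$)
$\frac{S{\left(9 \left(-8 - 13\right),142 \right)} + 249275}{W - 60007} = \frac{142 + 249275}{95436 - 60007} = \frac{249417}{35429}$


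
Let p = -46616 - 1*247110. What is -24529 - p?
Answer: 269197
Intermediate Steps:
p = -293726 (p = -46616 - 247110 = -293726)
-24529 - p = -24529 - 1*(-293726) = -24529 + 293726 = 269197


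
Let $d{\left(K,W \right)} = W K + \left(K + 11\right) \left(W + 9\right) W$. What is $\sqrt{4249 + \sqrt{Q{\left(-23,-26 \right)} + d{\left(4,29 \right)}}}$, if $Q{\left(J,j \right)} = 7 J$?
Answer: $\sqrt{4249 + \sqrt{16485}} \approx 66.162$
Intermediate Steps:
$d{\left(K,W \right)} = K W + W \left(9 + W\right) \left(11 + K\right)$ ($d{\left(K,W \right)} = K W + \left(11 + K\right) \left(9 + W\right) W = K W + \left(9 + W\right) \left(11 + K\right) W = K W + W \left(9 + W\right) \left(11 + K\right)$)
$\sqrt{4249 + \sqrt{Q{\left(-23,-26 \right)} + d{\left(4,29 \right)}}} = \sqrt{4249 + \sqrt{7 \left(-23\right) + 29 \left(99 + 10 \cdot 4 + 11 \cdot 29 + 4 \cdot 29\right)}} = \sqrt{4249 + \sqrt{-161 + 29 \left(99 + 40 + 319 + 116\right)}} = \sqrt{4249 + \sqrt{-161 + 29 \cdot 574}} = \sqrt{4249 + \sqrt{-161 + 16646}} = \sqrt{4249 + \sqrt{16485}}$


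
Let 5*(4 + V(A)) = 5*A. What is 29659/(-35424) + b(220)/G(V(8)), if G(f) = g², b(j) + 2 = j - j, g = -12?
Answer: -30151/35424 ≈ -0.85115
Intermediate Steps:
b(j) = -2 (b(j) = -2 + (j - j) = -2 + 0 = -2)
V(A) = -4 + A (V(A) = -4 + (5*A)/5 = -4 + A)
G(f) = 144 (G(f) = (-12)² = 144)
29659/(-35424) + b(220)/G(V(8)) = 29659/(-35424) - 2/144 = 29659*(-1/35424) - 2*1/144 = -29659/35424 - 1/72 = -30151/35424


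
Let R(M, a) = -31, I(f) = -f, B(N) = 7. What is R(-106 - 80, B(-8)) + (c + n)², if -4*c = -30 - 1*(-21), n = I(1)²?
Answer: -327/16 ≈ -20.438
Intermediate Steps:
n = 1 (n = (-1*1)² = (-1)² = 1)
c = 9/4 (c = -(-30 - 1*(-21))/4 = -(-30 + 21)/4 = -¼*(-9) = 9/4 ≈ 2.2500)
R(-106 - 80, B(-8)) + (c + n)² = -31 + (9/4 + 1)² = -31 + (13/4)² = -31 + 169/16 = -327/16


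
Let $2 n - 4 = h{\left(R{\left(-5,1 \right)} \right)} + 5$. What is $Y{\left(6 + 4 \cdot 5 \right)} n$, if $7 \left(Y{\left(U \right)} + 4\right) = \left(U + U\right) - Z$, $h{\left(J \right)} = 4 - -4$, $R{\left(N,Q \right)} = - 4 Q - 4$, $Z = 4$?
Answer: $\frac{170}{7} \approx 24.286$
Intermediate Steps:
$R{\left(N,Q \right)} = -4 - 4 Q$
$h{\left(J \right)} = 8$ ($h{\left(J \right)} = 4 + 4 = 8$)
$Y{\left(U \right)} = - \frac{32}{7} + \frac{2 U}{7}$ ($Y{\left(U \right)} = -4 + \frac{\left(U + U\right) - 4}{7} = -4 + \frac{2 U - 4}{7} = -4 + \frac{-4 + 2 U}{7} = -4 + \left(- \frac{4}{7} + \frac{2 U}{7}\right) = - \frac{32}{7} + \frac{2 U}{7}$)
$n = \frac{17}{2}$ ($n = 2 + \frac{8 + 5}{2} = 2 + \frac{1}{2} \cdot 13 = 2 + \frac{13}{2} = \frac{17}{2} \approx 8.5$)
$Y{\left(6 + 4 \cdot 5 \right)} n = \left(- \frac{32}{7} + \frac{2 \left(6 + 4 \cdot 5\right)}{7}\right) \frac{17}{2} = \left(- \frac{32}{7} + \frac{2 \left(6 + 20\right)}{7}\right) \frac{17}{2} = \left(- \frac{32}{7} + \frac{2}{7} \cdot 26\right) \frac{17}{2} = \left(- \frac{32}{7} + \frac{52}{7}\right) \frac{17}{2} = \frac{20}{7} \cdot \frac{17}{2} = \frac{170}{7}$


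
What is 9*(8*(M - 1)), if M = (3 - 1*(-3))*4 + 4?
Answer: 1944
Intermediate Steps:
M = 28 (M = (3 + 3)*4 + 4 = 6*4 + 4 = 24 + 4 = 28)
9*(8*(M - 1)) = 9*(8*(28 - 1)) = 9*(8*27) = 9*216 = 1944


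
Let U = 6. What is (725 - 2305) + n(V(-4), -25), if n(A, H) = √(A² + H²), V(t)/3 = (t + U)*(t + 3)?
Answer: -1580 + √661 ≈ -1554.3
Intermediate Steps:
V(t) = 3*(3 + t)*(6 + t) (V(t) = 3*((t + 6)*(t + 3)) = 3*((6 + t)*(3 + t)) = 3*((3 + t)*(6 + t)) = 3*(3 + t)*(6 + t))
(725 - 2305) + n(V(-4), -25) = (725 - 2305) + √((54 + 3*(-4)² + 27*(-4))² + (-25)²) = -1580 + √((54 + 3*16 - 108)² + 625) = -1580 + √((54 + 48 - 108)² + 625) = -1580 + √((-6)² + 625) = -1580 + √(36 + 625) = -1580 + √661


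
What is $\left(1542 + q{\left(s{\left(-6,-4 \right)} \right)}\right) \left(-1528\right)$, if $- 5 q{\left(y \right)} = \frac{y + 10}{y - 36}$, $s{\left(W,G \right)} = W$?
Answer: $- \frac{247401536}{105} \approx -2.3562 \cdot 10^{6}$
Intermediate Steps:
$q{\left(y \right)} = - \frac{10 + y}{5 \left(-36 + y\right)}$ ($q{\left(y \right)} = - \frac{\left(y + 10\right) \frac{1}{y - 36}}{5} = - \frac{\left(10 + y\right) \frac{1}{-36 + y}}{5} = - \frac{\frac{1}{-36 + y} \left(10 + y\right)}{5} = - \frac{10 + y}{5 \left(-36 + y\right)}$)
$\left(1542 + q{\left(s{\left(-6,-4 \right)} \right)}\right) \left(-1528\right) = \left(1542 + \frac{-10 - -6}{5 \left(-36 - 6\right)}\right) \left(-1528\right) = \left(1542 + \frac{-10 + 6}{5 \left(-42\right)}\right) \left(-1528\right) = \left(1542 + \frac{1}{5} \left(- \frac{1}{42}\right) \left(-4\right)\right) \left(-1528\right) = \left(1542 + \frac{2}{105}\right) \left(-1528\right) = \frac{161912}{105} \left(-1528\right) = - \frac{247401536}{105}$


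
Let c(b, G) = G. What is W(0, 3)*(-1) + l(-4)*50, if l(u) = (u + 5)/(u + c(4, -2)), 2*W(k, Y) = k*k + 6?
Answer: -34/3 ≈ -11.333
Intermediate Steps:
W(k, Y) = 3 + k²/2 (W(k, Y) = (k*k + 6)/2 = (k² + 6)/2 = (6 + k²)/2 = 3 + k²/2)
l(u) = (5 + u)/(-2 + u) (l(u) = (u + 5)/(u - 2) = (5 + u)/(-2 + u))
W(0, 3)*(-1) + l(-4)*50 = (3 + (½)*0²)*(-1) + ((5 - 4)/(-2 - 4))*50 = (3 + (½)*0)*(-1) + (1/(-6))*50 = (3 + 0)*(-1) - ⅙*1*50 = 3*(-1) - ⅙*50 = -3 - 25/3 = -34/3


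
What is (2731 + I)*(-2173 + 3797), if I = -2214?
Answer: 839608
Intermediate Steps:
(2731 + I)*(-2173 + 3797) = (2731 - 2214)*(-2173 + 3797) = 517*1624 = 839608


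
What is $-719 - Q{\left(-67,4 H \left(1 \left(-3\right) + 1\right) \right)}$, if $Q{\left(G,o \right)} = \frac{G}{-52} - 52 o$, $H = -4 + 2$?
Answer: $\frac{5809}{52} \approx 111.71$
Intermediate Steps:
$H = -2$
$Q{\left(G,o \right)} = - 52 o - \frac{G}{52}$ ($Q{\left(G,o \right)} = - \frac{G}{52} - 52 o = - 52 o - \frac{G}{52}$)
$-719 - Q{\left(-67,4 H \left(1 \left(-3\right) + 1\right) \right)} = -719 - \left(- 52 \cdot 4 \left(-2\right) \left(1 \left(-3\right) + 1\right) - - \frac{67}{52}\right) = -719 - \left(- 52 \left(- 8 \left(-3 + 1\right)\right) + \frac{67}{52}\right) = -719 - \left(- 52 \left(\left(-8\right) \left(-2\right)\right) + \frac{67}{52}\right) = -719 - \left(\left(-52\right) 16 + \frac{67}{52}\right) = -719 - \left(-832 + \frac{67}{52}\right) = -719 - - \frac{43197}{52} = -719 + \frac{43197}{52} = \frac{5809}{52}$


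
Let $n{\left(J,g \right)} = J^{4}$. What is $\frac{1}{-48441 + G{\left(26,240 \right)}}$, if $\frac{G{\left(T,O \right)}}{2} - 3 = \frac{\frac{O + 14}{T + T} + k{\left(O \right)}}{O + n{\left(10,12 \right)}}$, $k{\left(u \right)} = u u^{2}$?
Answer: $- \frac{133120}{6088243073} \approx -2.1865 \cdot 10^{-5}$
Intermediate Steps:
$k{\left(u \right)} = u^{3}$
$G{\left(T,O \right)} = 6 + \frac{2 \left(O^{3} + \frac{14 + O}{2 T}\right)}{10000 + O}$ ($G{\left(T,O \right)} = 6 + 2 \frac{\frac{O + 14}{T + T} + O^{3}}{O + 10^{4}} = 6 + 2 \frac{\frac{14 + O}{2 T} + O^{3}}{O + 10000} = 6 + 2 \frac{\left(14 + O\right) \frac{1}{2 T} + O^{3}}{10000 + O} = 6 + 2 \frac{\frac{14 + O}{2 T} + O^{3}}{10000 + O} = 6 + 2 \frac{O^{3} + \frac{14 + O}{2 T}}{10000 + O} = 6 + \frac{2 \left(O^{3} + \frac{14 + O}{2 T}\right)}{10000 + O}$)
$\frac{1}{-48441 + G{\left(26,240 \right)}} = \frac{1}{-48441 + \frac{14 + 240 + 60000 \cdot 26 + 2 \cdot 26 \cdot 240^{3} + 6 \cdot 240 \cdot 26}{26 \left(10000 + 240\right)}} = \frac{1}{-48441 + \frac{14 + 240 + 1560000 + 2 \cdot 26 \cdot 13824000 + 37440}{26 \cdot 10240}} = \frac{1}{-48441 + \frac{1}{26} \cdot \frac{1}{10240} \left(14 + 240 + 1560000 + 718848000 + 37440\right)} = \frac{1}{-48441 + \frac{1}{26} \cdot \frac{1}{10240} \cdot 720445694} = \frac{1}{-48441 + \frac{360222847}{133120}} = \frac{1}{- \frac{6088243073}{133120}} = - \frac{133120}{6088243073}$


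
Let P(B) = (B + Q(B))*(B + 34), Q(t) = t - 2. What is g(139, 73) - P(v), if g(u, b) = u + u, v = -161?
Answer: -40870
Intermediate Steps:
Q(t) = -2 + t
g(u, b) = 2*u
P(B) = (-2 + 2*B)*(34 + B) (P(B) = (B + (-2 + B))*(B + 34) = (-2 + 2*B)*(34 + B))
g(139, 73) - P(v) = 2*139 - (-68 + 2*(-161)² + 66*(-161)) = 278 - (-68 + 2*25921 - 10626) = 278 - (-68 + 51842 - 10626) = 278 - 1*41148 = 278 - 41148 = -40870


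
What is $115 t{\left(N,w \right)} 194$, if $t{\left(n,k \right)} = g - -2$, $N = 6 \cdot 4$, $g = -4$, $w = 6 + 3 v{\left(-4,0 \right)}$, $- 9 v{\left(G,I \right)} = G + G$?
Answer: $-44620$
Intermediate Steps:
$v{\left(G,I \right)} = - \frac{2 G}{9}$ ($v{\left(G,I \right)} = - \frac{G + G}{9} = - \frac{2 G}{9}$)
$w = \frac{26}{3}$ ($w = 6 + 3 \left(\left(- \frac{2}{9}\right) \left(-4\right)\right) = 6 + 3 \cdot \frac{8}{9} = 6 + \frac{8}{3} = \frac{26}{3} \approx 8.6667$)
$N = 24$
$t{\left(n,k \right)} = -2$ ($t{\left(n,k \right)} = -4 - -2 = -4 + 2 = -2$)
$115 t{\left(N,w \right)} 194 = 115 \left(-2\right) 194 = \left(-230\right) 194 = -44620$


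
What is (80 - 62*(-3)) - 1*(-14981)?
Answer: 15247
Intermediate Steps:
(80 - 62*(-3)) - 1*(-14981) = (80 + 186) + 14981 = 266 + 14981 = 15247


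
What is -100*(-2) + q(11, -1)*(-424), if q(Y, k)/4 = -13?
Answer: 22248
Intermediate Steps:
q(Y, k) = -52 (q(Y, k) = 4*(-13) = -52)
-100*(-2) + q(11, -1)*(-424) = -100*(-2) - 52*(-424) = 200 + 22048 = 22248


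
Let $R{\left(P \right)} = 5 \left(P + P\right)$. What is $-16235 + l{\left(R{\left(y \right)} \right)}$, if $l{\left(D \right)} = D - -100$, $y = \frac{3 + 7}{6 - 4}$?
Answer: $-16085$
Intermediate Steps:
$y = 5$ ($y = \frac{10}{2} = 10 \cdot \frac{1}{2} = 5$)
$R{\left(P \right)} = 10 P$ ($R{\left(P \right)} = 5 \cdot 2 P = 10 P$)
$l{\left(D \right)} = 100 + D$ ($l{\left(D \right)} = D + 100 = 100 + D$)
$-16235 + l{\left(R{\left(y \right)} \right)} = -16235 + \left(100 + 10 \cdot 5\right) = -16235 + \left(100 + 50\right) = -16235 + 150 = -16085$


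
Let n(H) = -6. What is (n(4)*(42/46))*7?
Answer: -882/23 ≈ -38.348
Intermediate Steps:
(n(4)*(42/46))*7 = -252/46*7 = -6*21/23*7 = -126/23*7 = -882/23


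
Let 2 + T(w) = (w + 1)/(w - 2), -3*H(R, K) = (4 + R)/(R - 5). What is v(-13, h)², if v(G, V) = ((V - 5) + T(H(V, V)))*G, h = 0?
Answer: 40401/4 ≈ 10100.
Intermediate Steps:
H(R, K) = -(4 + R)/(3*(-5 + R)) (H(R, K) = -(4 + R)/(3*(R - 5)) = -(4 + R)/(3*(-5 + R)))
T(w) = -2 + (1 + w)/(-2 + w) (T(w) = -2 + (w + 1)/(w - 2) = -2 + (1 + w)/(-2 + w))
v(G, V) = G*(-5 + V + (5 - (-4 - V)/(3*(-5 + V)))/(-2 + (-4 - V)/(3*(-5 + V)))) (v(G, V) = ((V - 5) + (5 - (-4 - V)/(3*(-5 + V)))/(-2 + (-4 - V)/(3*(-5 + V))))*G = ((-5 + V) + (5 - (-4 - V)/(3*(-5 + V)))/(-2 + (-4 - V)/(3*(-5 + V))))*G = (-5 + V + (5 - (-4 - V)/(3*(-5 + V)))/(-2 + (-4 - V)/(3*(-5 + V))))*G = G*(-5 + V + (5 - (-4 - V)/(3*(-5 + V)))/(-2 + (-4 - V)/(3*(-5 + V)))))
v(-13, h)² = (-13*(201 - 77*0 + 7*0²)/(-26 + 7*0))² = (-13*(201 + 0 + 7*0)/(-26 + 0))² = (-13*(201 + 0 + 0)/(-26))² = (-13*(-1/26)*201)² = (201/2)² = 40401/4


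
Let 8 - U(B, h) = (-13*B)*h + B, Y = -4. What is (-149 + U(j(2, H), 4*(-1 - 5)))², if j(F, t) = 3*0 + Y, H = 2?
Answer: 1234321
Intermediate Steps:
j(F, t) = -4 (j(F, t) = 3*0 - 4 = 0 - 4 = -4)
U(B, h) = 8 - B + 13*B*h (U(B, h) = 8 - ((-13*B)*h + B) = 8 - (-13*B*h + B) = 8 - (B - 13*B*h) = 8 + (-B + 13*B*h) = 8 - B + 13*B*h)
(-149 + U(j(2, H), 4*(-1 - 5)))² = (-149 + (8 - 1*(-4) + 13*(-4)*(4*(-1 - 5))))² = (-149 + (8 + 4 + 13*(-4)*(4*(-6))))² = (-149 + (8 + 4 + 13*(-4)*(-24)))² = (-149 + (8 + 4 + 1248))² = (-149 + 1260)² = 1111² = 1234321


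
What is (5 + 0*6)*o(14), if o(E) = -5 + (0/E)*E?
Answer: -25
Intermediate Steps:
o(E) = -5 (o(E) = -5 + 0*E = -5 + 0 = -5)
(5 + 0*6)*o(14) = (5 + 0*6)*(-5) = (5 + 0)*(-5) = 5*(-5) = -25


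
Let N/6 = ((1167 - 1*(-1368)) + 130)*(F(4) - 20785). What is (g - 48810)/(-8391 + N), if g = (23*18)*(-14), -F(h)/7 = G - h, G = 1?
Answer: 18202/110674917 ≈ 0.00016446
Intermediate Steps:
F(h) = -7 + 7*h (F(h) = -7*(1 - h) = -7 + 7*h)
g = -5796 (g = 414*(-14) = -5796)
N = -332016360 (N = 6*(((1167 - 1*(-1368)) + 130)*((-7 + 7*4) - 20785)) = 6*(((1167 + 1368) + 130)*((-7 + 28) - 20785)) = 6*((2535 + 130)*(21 - 20785)) = 6*(2665*(-20764)) = 6*(-55336060) = -332016360)
(g - 48810)/(-8391 + N) = (-5796 - 48810)/(-8391 - 332016360) = -54606/(-332024751) = -54606*(-1/332024751) = 18202/110674917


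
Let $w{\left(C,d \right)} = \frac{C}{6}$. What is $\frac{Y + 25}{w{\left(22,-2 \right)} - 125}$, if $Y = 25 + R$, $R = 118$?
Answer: $- \frac{18}{13} \approx -1.3846$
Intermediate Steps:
$w{\left(C,d \right)} = \frac{C}{6}$ ($w{\left(C,d \right)} = C \frac{1}{6} = \frac{C}{6}$)
$Y = 143$ ($Y = 25 + 118 = 143$)
$\frac{Y + 25}{w{\left(22,-2 \right)} - 125} = \frac{143 + 25}{\frac{1}{6} \cdot 22 - 125} = \frac{168}{\frac{11}{3} - 125} = \frac{168}{- \frac{364}{3}} = 168 \left(- \frac{3}{364}\right) = - \frac{18}{13}$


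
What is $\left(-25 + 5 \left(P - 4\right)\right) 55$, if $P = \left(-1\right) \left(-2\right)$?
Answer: $-1925$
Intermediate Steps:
$P = 2$
$\left(-25 + 5 \left(P - 4\right)\right) 55 = \left(-25 + 5 \left(2 - 4\right)\right) 55 = \left(-25 + 5 \left(-2\right)\right) 55 = \left(-25 - 10\right) 55 = \left(-35\right) 55 = -1925$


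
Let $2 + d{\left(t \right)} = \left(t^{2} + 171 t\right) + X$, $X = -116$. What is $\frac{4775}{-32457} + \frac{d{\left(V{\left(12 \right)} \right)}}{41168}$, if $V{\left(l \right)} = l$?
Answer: $- \frac{2082767}{21551448} \approx -0.096642$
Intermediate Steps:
$d{\left(t \right)} = -118 + t^{2} + 171 t$ ($d{\left(t \right)} = -2 - \left(116 - t^{2} - 171 t\right) = -2 + \left(-116 + t^{2} + 171 t\right) = -118 + t^{2} + 171 t$)
$\frac{4775}{-32457} + \frac{d{\left(V{\left(12 \right)} \right)}}{41168} = \frac{4775}{-32457} + \frac{-118 + 12^{2} + 171 \cdot 12}{41168} = 4775 \left(- \frac{1}{32457}\right) + \left(-118 + 144 + 2052\right) \frac{1}{41168} = - \frac{4775}{32457} + 2078 \cdot \frac{1}{41168} = - \frac{4775}{32457} + \frac{1039}{20584} = - \frac{2082767}{21551448}$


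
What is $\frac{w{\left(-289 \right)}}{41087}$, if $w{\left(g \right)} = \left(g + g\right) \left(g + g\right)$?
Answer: $\frac{334084}{41087} \approx 8.1311$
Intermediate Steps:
$w{\left(g \right)} = 4 g^{2}$ ($w{\left(g \right)} = 2 g 2 g = 4 g^{2}$)
$\frac{w{\left(-289 \right)}}{41087} = \frac{4 \left(-289\right)^{2}}{41087} = 4 \cdot 83521 \cdot \frac{1}{41087} = 334084 \cdot \frac{1}{41087} = \frac{334084}{41087}$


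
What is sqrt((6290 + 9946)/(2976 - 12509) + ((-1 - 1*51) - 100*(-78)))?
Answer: 2*sqrt(175992163946)/9533 ≈ 88.013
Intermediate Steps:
sqrt((6290 + 9946)/(2976 - 12509) + ((-1 - 1*51) - 100*(-78))) = sqrt(16236/(-9533) + ((-1 - 51) + 7800)) = sqrt(16236*(-1/9533) + (-52 + 7800)) = sqrt(-16236/9533 + 7748) = sqrt(73845448/9533) = 2*sqrt(175992163946)/9533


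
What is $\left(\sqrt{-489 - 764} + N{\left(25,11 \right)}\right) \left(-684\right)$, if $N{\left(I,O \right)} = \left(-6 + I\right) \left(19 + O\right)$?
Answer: $-389880 - 684 i \sqrt{1253} \approx -3.8988 \cdot 10^{5} - 24212.0 i$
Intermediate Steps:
$\left(\sqrt{-489 - 764} + N{\left(25,11 \right)}\right) \left(-684\right) = \left(\sqrt{-489 - 764} + \left(-114 - 66 + 19 \cdot 25 + 25 \cdot 11\right)\right) \left(-684\right) = \left(\sqrt{-1253} + \left(-114 - 66 + 475 + 275\right)\right) \left(-684\right) = \left(i \sqrt{1253} + 570\right) \left(-684\right) = \left(570 + i \sqrt{1253}\right) \left(-684\right) = -389880 - 684 i \sqrt{1253}$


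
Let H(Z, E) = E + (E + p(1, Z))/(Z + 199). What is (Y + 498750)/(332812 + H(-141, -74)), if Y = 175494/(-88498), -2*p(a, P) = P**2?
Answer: 853338572116/569006431057 ≈ 1.4997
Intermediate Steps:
p(a, P) = -P**2/2
H(Z, E) = E + (E - Z**2/2)/(199 + Z) (H(Z, E) = E + (E - Z**2/2)/(Z + 199) = E + (E - Z**2/2)/(199 + Z))
Y = -87747/44249 (Y = 175494*(-1/88498) = -87747/44249 ≈ -1.9830)
(Y + 498750)/(332812 + H(-141, -74)) = (-87747/44249 + 498750)/(332812 + (200*(-74) - 1/2*(-141)**2 - 74*(-141))/(199 - 141)) = 22069101003/(44249*(332812 + (-14800 - 1/2*19881 + 10434)/58)) = 22069101003/(44249*(332812 + (-14800 - 19881/2 + 10434)/58)) = 22069101003/(44249*(332812 + (1/58)*(-28613/2))) = 22069101003/(44249*(332812 - 28613/116)) = 22069101003/(44249*(38577579/116)) = (22069101003/44249)*(116/38577579) = 853338572116/569006431057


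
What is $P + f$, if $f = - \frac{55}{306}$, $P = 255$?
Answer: $\frac{77975}{306} \approx 254.82$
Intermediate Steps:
$f = - \frac{55}{306}$ ($f = \left(-55\right) \frac{1}{306} = - \frac{55}{306} \approx -0.17974$)
$P + f = 255 - \frac{55}{306} = \frac{77975}{306}$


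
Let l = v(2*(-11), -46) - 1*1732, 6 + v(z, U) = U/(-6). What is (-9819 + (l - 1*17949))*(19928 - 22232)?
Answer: 67964160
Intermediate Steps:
v(z, U) = -6 - U/6 (v(z, U) = -6 + U/(-6) = -6 + U*(-⅙) = -6 - U/6)
l = -5191/3 (l = (-6 - ⅙*(-46)) - 1*1732 = (-6 + 23/3) - 1732 = 5/3 - 1732 = -5191/3 ≈ -1730.3)
(-9819 + (l - 1*17949))*(19928 - 22232) = (-9819 + (-5191/3 - 1*17949))*(19928 - 22232) = (-9819 + (-5191/3 - 17949))*(-2304) = (-9819 - 59038/3)*(-2304) = -88495/3*(-2304) = 67964160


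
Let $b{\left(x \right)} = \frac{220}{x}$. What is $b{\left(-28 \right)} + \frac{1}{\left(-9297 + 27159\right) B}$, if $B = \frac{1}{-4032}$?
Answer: $- \frac{168439}{20839} \approx -8.0829$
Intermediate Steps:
$B = - \frac{1}{4032} \approx -0.00024802$
$b{\left(-28 \right)} + \frac{1}{\left(-9297 + 27159\right) B} = \frac{220}{-28} + \frac{1}{\left(-9297 + 27159\right) \left(- \frac{1}{4032}\right)} = 220 \left(- \frac{1}{28}\right) + \frac{1}{17862} \left(-4032\right) = - \frac{55}{7} + \frac{1}{17862} \left(-4032\right) = - \frac{55}{7} - \frac{672}{2977} = - \frac{168439}{20839}$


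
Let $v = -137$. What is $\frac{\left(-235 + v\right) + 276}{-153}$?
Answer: $\frac{32}{51} \approx 0.62745$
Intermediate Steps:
$\frac{\left(-235 + v\right) + 276}{-153} = \frac{\left(-235 - 137\right) + 276}{-153} = \left(-372 + 276\right) \left(- \frac{1}{153}\right) = \left(-96\right) \left(- \frac{1}{153}\right) = \frac{32}{51}$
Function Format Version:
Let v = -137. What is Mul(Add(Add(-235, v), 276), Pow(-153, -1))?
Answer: Rational(32, 51) ≈ 0.62745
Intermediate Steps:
Mul(Add(Add(-235, v), 276), Pow(-153, -1)) = Mul(Add(Add(-235, -137), 276), Pow(-153, -1)) = Mul(Add(-372, 276), Rational(-1, 153)) = Mul(-96, Rational(-1, 153)) = Rational(32, 51)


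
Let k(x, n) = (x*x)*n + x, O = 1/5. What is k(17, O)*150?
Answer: 11220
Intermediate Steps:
O = ⅕ (O = 1*(⅕) = ⅕ ≈ 0.20000)
k(x, n) = x + n*x² (k(x, n) = x²*n + x = n*x² + x = x + n*x²)
k(17, O)*150 = (17*(1 + (⅕)*17))*150 = (17*(1 + 17/5))*150 = (17*(22/5))*150 = (374/5)*150 = 11220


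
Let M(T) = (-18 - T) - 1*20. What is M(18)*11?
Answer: -616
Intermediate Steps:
M(T) = -38 - T (M(T) = (-18 - T) - 20 = -38 - T)
M(18)*11 = (-38 - 1*18)*11 = (-38 - 18)*11 = -56*11 = -616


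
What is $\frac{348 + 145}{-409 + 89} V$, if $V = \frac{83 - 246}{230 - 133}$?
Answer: $\frac{80359}{31040} \approx 2.5889$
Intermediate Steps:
$V = - \frac{163}{97} \approx -1.6804$
$\frac{348 + 145}{-409 + 89} V = \frac{348 + 145}{-409 + 89} \left(- \frac{163}{97}\right) = \frac{493}{-320} \left(- \frac{163}{97}\right) = 493 \left(- \frac{1}{320}\right) \left(- \frac{163}{97}\right) = \left(- \frac{493}{320}\right) \left(- \frac{163}{97}\right) = \frac{80359}{31040}$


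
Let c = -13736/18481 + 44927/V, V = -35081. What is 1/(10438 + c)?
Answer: 648331961/6765976840415 ≈ 9.5822e-5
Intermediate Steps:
c = -1312168503/648331961 (c = -13736/18481 + 44927/(-35081) = -13736*1/18481 + 44927*(-1/35081) = -13736/18481 - 44927/35081 = -1312168503/648331961 ≈ -2.0239)
1/(10438 + c) = 1/(10438 - 1312168503/648331961) = 1/(6765976840415/648331961) = 648331961/6765976840415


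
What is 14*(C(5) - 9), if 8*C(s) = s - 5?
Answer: -126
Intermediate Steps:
C(s) = -5/8 + s/8 (C(s) = (s - 5)/8 = (-5 + s)/8 = -5/8 + s/8)
14*(C(5) - 9) = 14*((-5/8 + (⅛)*5) - 9) = 14*((-5/8 + 5/8) - 9) = 14*(0 - 9) = 14*(-9) = -126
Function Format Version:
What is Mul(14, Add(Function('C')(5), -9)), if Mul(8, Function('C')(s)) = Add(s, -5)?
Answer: -126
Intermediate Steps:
Function('C')(s) = Add(Rational(-5, 8), Mul(Rational(1, 8), s)) (Function('C')(s) = Mul(Rational(1, 8), Add(s, -5)) = Mul(Rational(1, 8), Add(-5, s)) = Add(Rational(-5, 8), Mul(Rational(1, 8), s)))
Mul(14, Add(Function('C')(5), -9)) = Mul(14, Add(Add(Rational(-5, 8), Mul(Rational(1, 8), 5)), -9)) = Mul(14, Add(Add(Rational(-5, 8), Rational(5, 8)), -9)) = Mul(14, Add(0, -9)) = Mul(14, -9) = -126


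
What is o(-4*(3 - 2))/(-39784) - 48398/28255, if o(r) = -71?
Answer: -1923459927/1124096920 ≈ -1.7111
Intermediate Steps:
o(-4*(3 - 2))/(-39784) - 48398/28255 = -71/(-39784) - 48398/28255 = -71*(-1/39784) - 48398*1/28255 = 71/39784 - 48398/28255 = -1923459927/1124096920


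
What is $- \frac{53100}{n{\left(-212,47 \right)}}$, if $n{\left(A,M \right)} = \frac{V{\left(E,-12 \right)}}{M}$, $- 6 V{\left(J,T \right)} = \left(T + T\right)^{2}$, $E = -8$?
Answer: $\frac{207975}{8} \approx 25997.0$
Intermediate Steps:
$V{\left(J,T \right)} = - \frac{2 T^{2}}{3}$ ($V{\left(J,T \right)} = - \frac{\left(T + T\right)^{2}}{6} = - \frac{\left(2 T\right)^{2}}{6} = - \frac{4 T^{2}}{6} = - \frac{2 T^{2}}{3}$)
$n{\left(A,M \right)} = - \frac{96}{M}$ ($n{\left(A,M \right)} = \frac{\left(- \frac{2}{3}\right) \left(-12\right)^{2}}{M} = \frac{\left(- \frac{2}{3}\right) 144}{M} = - \frac{96}{M}$)
$- \frac{53100}{n{\left(-212,47 \right)}} = - \frac{53100}{\left(-96\right) \frac{1}{47}} = - \frac{53100}{- \frac{96}{47}} = \left(-53100\right) \left(- \frac{47}{96}\right) = \frac{207975}{8}$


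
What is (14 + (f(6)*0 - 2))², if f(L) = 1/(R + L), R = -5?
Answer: 144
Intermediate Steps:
f(L) = 1/(-5 + L)
(14 + (f(6)*0 - 2))² = (14 + (0/(-5 + 6) - 2))² = (14 + (0/1 - 2))² = (14 + (1*0 - 2))² = (14 + (0 - 2))² = (14 - 2)² = 12² = 144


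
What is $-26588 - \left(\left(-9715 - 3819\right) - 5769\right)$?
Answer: $-7285$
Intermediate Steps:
$-26588 - \left(\left(-9715 - 3819\right) - 5769\right) = -26588 - \left(-13534 - 5769\right) = -26588 - -19303 = -26588 + 19303 = -7285$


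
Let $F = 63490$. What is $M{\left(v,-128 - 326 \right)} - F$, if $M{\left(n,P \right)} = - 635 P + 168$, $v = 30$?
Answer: $224968$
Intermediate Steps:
$M{\left(n,P \right)} = 168 - 635 P$
$M{\left(v,-128 - 326 \right)} - F = \left(168 - 635 \left(-128 - 326\right)\right) - 63490 = \left(168 - -288290\right) - 63490 = \left(168 + 288290\right) - 63490 = 288458 - 63490 = 224968$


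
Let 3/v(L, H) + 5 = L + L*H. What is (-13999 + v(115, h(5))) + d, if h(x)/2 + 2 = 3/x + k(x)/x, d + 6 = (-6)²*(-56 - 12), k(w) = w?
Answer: -98717/6 ≈ -16453.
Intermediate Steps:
d = -2454 (d = -6 + (-6)²*(-56 - 12) = -6 + 36*(-68) = -6 - 2448 = -2454)
h(x) = -2 + 6/x (h(x) = -4 + 2*(3/x + x/x) = -4 + 2*(3/x + 1) = -4 + 2*(1 + 3/x) = -4 + (2 + 6/x) = -2 + 6/x)
v(L, H) = 3/(-5 + L + H*L) (v(L, H) = 3/(-5 + (L + L*H)) = 3/(-5 + (L + H*L)) = 3/(-5 + L + H*L))
(-13999 + v(115, h(5))) + d = (-13999 + 3/(-5 + 115 + (-2 + 6/5)*115)) - 2454 = (-13999 + 3/(-5 + 115 - ⅘*115)) - 2454 = (-13999 + 3/(-5 + 115 - 92)) - 2454 = (-13999 + 3/18) - 2454 = (-13999 + 3*(1/18)) - 2454 = (-13999 + ⅙) - 2454 = -83993/6 - 2454 = -98717/6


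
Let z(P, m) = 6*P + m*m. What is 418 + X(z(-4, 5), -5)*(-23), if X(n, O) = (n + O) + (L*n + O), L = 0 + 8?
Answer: 441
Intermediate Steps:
z(P, m) = m² + 6*P (z(P, m) = 6*P + m² = m² + 6*P)
L = 8
X(n, O) = 2*O + 9*n (X(n, O) = (n + O) + (8*n + O) = (O + n) + (O + 8*n) = 2*O + 9*n)
418 + X(z(-4, 5), -5)*(-23) = 418 + (2*(-5) + 9*(5² + 6*(-4)))*(-23) = 418 + (-10 + 9*(25 - 24))*(-23) = 418 + (-10 + 9*1)*(-23) = 418 + (-10 + 9)*(-23) = 418 - 1*(-23) = 418 + 23 = 441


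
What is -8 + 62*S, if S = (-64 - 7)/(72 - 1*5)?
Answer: -4938/67 ≈ -73.702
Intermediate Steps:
S = -71/67 (S = -71/(72 - 5) = -71/67 ≈ -1.0597)
-8 + 62*S = -8 + 62*(-71/67) = -8 - 4402/67 = -4938/67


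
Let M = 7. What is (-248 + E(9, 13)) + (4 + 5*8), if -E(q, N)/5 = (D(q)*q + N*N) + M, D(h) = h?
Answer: -1489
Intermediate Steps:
E(q, N) = -35 - 5*N² - 5*q² (E(q, N) = -5*((q*q + N*N) + 7) = -5*((q² + N²) + 7) = -5*((N² + q²) + 7) = -5*(7 + N² + q²) = -35 - 5*N² - 5*q²)
(-248 + E(9, 13)) + (4 + 5*8) = (-248 + (-35 - 5*13² - 5*9²)) + (4 + 5*8) = (-248 + (-35 - 5*169 - 5*81)) + (4 + 40) = (-248 + (-35 - 845 - 405)) + 44 = (-248 - 1285) + 44 = -1533 + 44 = -1489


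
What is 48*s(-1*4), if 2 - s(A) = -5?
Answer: 336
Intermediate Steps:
s(A) = 7 (s(A) = 2 - 1*(-5) = 2 + 5 = 7)
48*s(-1*4) = 48*7 = 336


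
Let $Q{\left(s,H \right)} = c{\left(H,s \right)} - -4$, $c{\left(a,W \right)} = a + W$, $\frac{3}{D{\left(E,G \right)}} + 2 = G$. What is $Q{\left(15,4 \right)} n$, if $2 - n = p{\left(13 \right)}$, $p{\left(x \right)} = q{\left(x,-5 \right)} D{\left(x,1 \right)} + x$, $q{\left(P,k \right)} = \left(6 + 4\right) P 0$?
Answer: $-253$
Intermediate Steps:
$D{\left(E,G \right)} = \frac{3}{-2 + G}$
$q{\left(P,k \right)} = 0$ ($q{\left(P,k \right)} = 10 P 0 = 0$)
$c{\left(a,W \right)} = W + a$
$p{\left(x \right)} = x$ ($p{\left(x \right)} = 0 \frac{3}{-2 + 1} + x = 0 \frac{3}{-1} + x = 0 \cdot 3 \left(-1\right) + x = 0 \left(-3\right) + x = 0 + x = x$)
$n = -11$ ($n = 2 - 13 = -11$)
$Q{\left(s,H \right)} = 4 + H + s$ ($Q{\left(s,H \right)} = \left(s + H\right) - -4 = \left(H + s\right) + 4 = 4 + H + s$)
$Q{\left(15,4 \right)} n = \left(4 + 4 + 15\right) \left(-11\right) = 23 \left(-11\right) = -253$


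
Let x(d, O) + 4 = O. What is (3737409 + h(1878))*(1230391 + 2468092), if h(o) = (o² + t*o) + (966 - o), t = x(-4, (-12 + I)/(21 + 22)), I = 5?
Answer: 1153886830051743/43 ≈ 2.6835e+13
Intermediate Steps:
x(d, O) = -4 + O
t = -179/43 (t = -4 + (-12 + 5)/(21 + 22) = -4 - 7/43 = -179/43 ≈ -4.1628)
h(o) = 966 + o² - 222*o/43 (h(o) = (o² - 179*o/43) + (966 - o) = 966 + o² - 222*o/43)
(3737409 + h(1878))*(1230391 + 2468092) = (3737409 + (966 + 1878² - 222/43*1878))*(1230391 + 2468092) = (3737409 + (966 + 3526884 - 416916/43))*3698483 = (3737409 + 151280634/43)*3698483 = (311989221/43)*3698483 = 1153886830051743/43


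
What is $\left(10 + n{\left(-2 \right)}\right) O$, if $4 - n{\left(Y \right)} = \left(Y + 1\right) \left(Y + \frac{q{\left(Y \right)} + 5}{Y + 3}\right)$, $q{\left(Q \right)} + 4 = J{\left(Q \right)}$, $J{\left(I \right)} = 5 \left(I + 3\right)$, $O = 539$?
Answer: $9702$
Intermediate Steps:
$J{\left(I \right)} = 15 + 5 I$ ($J{\left(I \right)} = 5 \left(3 + I\right) = 15 + 5 I$)
$q{\left(Q \right)} = 11 + 5 Q$ ($q{\left(Q \right)} = -4 + \left(15 + 5 Q\right) = 11 + 5 Q$)
$n{\left(Y \right)} = 4 - \left(1 + Y\right) \left(Y + \frac{16 + 5 Y}{3 + Y}\right)$ ($n{\left(Y \right)} = 4 - \left(Y + 1\right) \left(Y + \frac{\left(11 + 5 Y\right) + 5}{Y + 3}\right) = 4 - \left(1 + Y\right) \left(Y + \frac{16 + 5 Y}{3 + Y}\right)$)
$\left(10 + n{\left(-2 \right)}\right) O = \left(10 + \frac{-4 - \left(-2\right)^{3} - -40 - 9 \left(-2\right)^{2}}{3 - 2}\right) 539 = \left(10 + \frac{-4 - -8 + 40 - 36}{1}\right) 539 = \left(10 + 1 \left(-4 + 8 + 40 - 36\right)\right) 539 = \left(10 + 1 \cdot 8\right) 539 = \left(10 + 8\right) 539 = 18 \cdot 539 = 9702$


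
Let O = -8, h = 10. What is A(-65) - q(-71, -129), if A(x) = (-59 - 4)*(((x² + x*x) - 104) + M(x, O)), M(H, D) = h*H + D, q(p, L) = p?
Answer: -484273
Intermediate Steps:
M(H, D) = D + 10*H (M(H, D) = 10*H + D = D + 10*H)
A(x) = 7056 - 630*x - 126*x² (A(x) = (-59 - 4)*(((x² + x*x) - 104) + (-8 + 10*x)) = -63*(((x² + x²) - 104) + (-8 + 10*x)) = -63*((2*x² - 104) + (-8 + 10*x)) = -63*((-104 + 2*x²) + (-8 + 10*x)) = -63*(-112 + 2*x² + 10*x) = 7056 - 630*x - 126*x²)
A(-65) - q(-71, -129) = (7056 - 630*(-65) - 126*(-65)²) - 1*(-71) = (7056 + 40950 - 126*4225) + 71 = (7056 + 40950 - 532350) + 71 = -484344 + 71 = -484273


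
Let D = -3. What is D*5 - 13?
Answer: -28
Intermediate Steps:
D*5 - 13 = -3*5 - 13 = -15 - 13 = -28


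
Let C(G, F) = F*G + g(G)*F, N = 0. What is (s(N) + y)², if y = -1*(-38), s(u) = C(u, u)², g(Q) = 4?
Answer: 1444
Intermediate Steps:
C(G, F) = 4*F + F*G (C(G, F) = F*G + 4*F = 4*F + F*G)
s(u) = u²*(4 + u)² (s(u) = (u*(4 + u))² = u²*(4 + u)²)
y = 38
(s(N) + y)² = (0²*(4 + 0)² + 38)² = (0*4² + 38)² = (0*16 + 38)² = (0 + 38)² = 38² = 1444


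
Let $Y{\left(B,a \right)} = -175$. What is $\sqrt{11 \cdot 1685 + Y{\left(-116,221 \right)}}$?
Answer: $6 \sqrt{510} \approx 135.5$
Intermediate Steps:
$\sqrt{11 \cdot 1685 + Y{\left(-116,221 \right)}} = \sqrt{11 \cdot 1685 - 175} = \sqrt{18535 - 175} = \sqrt{18360} = 6 \sqrt{510}$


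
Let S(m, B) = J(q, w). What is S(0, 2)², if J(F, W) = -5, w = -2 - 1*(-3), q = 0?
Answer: 25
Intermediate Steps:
w = 1 (w = -2 + 3 = 1)
S(m, B) = -5
S(0, 2)² = (-5)² = 25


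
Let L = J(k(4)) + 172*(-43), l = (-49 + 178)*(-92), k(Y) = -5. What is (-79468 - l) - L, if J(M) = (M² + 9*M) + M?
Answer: -60179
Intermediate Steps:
J(M) = M² + 10*M
l = -11868 (l = 129*(-92) = -11868)
L = -7421 (L = -5*(10 - 5) + 172*(-43) = -5*5 - 7396 = -25 - 7396 = -7421)
(-79468 - l) - L = (-79468 - 1*(-11868)) - 1*(-7421) = (-79468 + 11868) + 7421 = -67600 + 7421 = -60179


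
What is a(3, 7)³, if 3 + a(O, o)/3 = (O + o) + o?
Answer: 74088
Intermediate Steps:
a(O, o) = -9 + 3*O + 6*o (a(O, o) = -9 + 3*((O + o) + o) = -9 + 3*(O + 2*o) = -9 + (3*O + 6*o) = -9 + 3*O + 6*o)
a(3, 7)³ = (-9 + 3*3 + 6*7)³ = (-9 + 9 + 42)³ = 42³ = 74088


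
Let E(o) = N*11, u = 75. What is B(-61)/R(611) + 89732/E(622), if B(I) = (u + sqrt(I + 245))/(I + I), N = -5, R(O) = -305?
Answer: -667784719/409310 + sqrt(46)/18605 ≈ -1631.5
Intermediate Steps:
B(I) = (75 + sqrt(245 + I))/(2*I) (B(I) = (75 + sqrt(I + 245))/(I + I) = (75 + sqrt(245 + I))/((2*I)) = (75 + sqrt(245 + I))*(1/(2*I)) = (75 + sqrt(245 + I))/(2*I))
E(o) = -55 (E(o) = -5*11 = -55)
B(-61)/R(611) + 89732/E(622) = ((1/2)*(75 + sqrt(245 - 61))/(-61))/(-305) + 89732/(-55) = ((1/2)*(-1/61)*(75 + sqrt(184)))*(-1/305) + 89732*(-1/55) = ((1/2)*(-1/61)*(75 + 2*sqrt(46)))*(-1/305) - 89732/55 = (-75/122 - sqrt(46)/61)*(-1/305) - 89732/55 = (15/7442 + sqrt(46)/18605) - 89732/55 = -667784719/409310 + sqrt(46)/18605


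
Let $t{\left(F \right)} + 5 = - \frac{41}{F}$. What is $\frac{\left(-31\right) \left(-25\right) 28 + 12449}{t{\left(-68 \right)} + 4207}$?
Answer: $\frac{774044}{95259} \approx 8.1257$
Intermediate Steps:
$t{\left(F \right)} = -5 - \frac{41}{F}$
$\frac{\left(-31\right) \left(-25\right) 28 + 12449}{t{\left(-68 \right)} + 4207} = \frac{\left(-31\right) \left(-25\right) 28 + 12449}{\left(-5 - \frac{41}{-68}\right) + 4207} = \frac{775 \cdot 28 + 12449}{\left(-5 - - \frac{41}{68}\right) + 4207} = \frac{21700 + 12449}{\left(-5 + \frac{41}{68}\right) + 4207} = \frac{34149}{- \frac{299}{68} + 4207} = \frac{34149}{\frac{285777}{68}} = 34149 \cdot \frac{68}{285777} = \frac{774044}{95259}$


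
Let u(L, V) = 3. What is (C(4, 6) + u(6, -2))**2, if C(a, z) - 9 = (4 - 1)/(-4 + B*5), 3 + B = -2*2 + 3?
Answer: 9025/64 ≈ 141.02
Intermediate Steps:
B = -4 (B = -3 + (-2*2 + 3) = -3 + (-4 + 3) = -3 - 1 = -4)
C(a, z) = 71/8 (C(a, z) = 9 + (4 - 1)/(-4 - 4*5) = 9 + 3/(-4 - 20) = 9 + 3/(-24) = 9 + 3*(-1/24) = 9 - 1/8 = 71/8)
(C(4, 6) + u(6, -2))**2 = (71/8 + 3)**2 = (95/8)**2 = 9025/64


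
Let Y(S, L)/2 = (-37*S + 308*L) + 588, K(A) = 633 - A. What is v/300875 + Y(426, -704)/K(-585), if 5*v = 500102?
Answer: -12024809108/31591875 ≈ -380.63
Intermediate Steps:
v = 500102/5 (v = (⅕)*500102 = 500102/5 ≈ 1.0002e+5)
Y(S, L) = 1176 - 74*S + 616*L (Y(S, L) = 2*((-37*S + 308*L) + 588) = 2*(588 - 37*S + 308*L) = 1176 - 74*S + 616*L)
v/300875 + Y(426, -704)/K(-585) = (500102/5)/300875 + (1176 - 74*426 + 616*(-704))/(633 - 1*(-585)) = (500102/5)*(1/300875) + (1176 - 31524 - 433664)/(633 + 585) = 500102/1504375 - 464012/1218 = 500102/1504375 - 464012*1/1218 = 500102/1504375 - 232006/609 = -12024809108/31591875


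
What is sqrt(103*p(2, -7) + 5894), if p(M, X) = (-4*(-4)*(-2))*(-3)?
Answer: sqrt(15782) ≈ 125.63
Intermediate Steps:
p(M, X) = 96 (p(M, X) = (16*(-2))*(-3) = -32*(-3) = 96)
sqrt(103*p(2, -7) + 5894) = sqrt(103*96 + 5894) = sqrt(9888 + 5894) = sqrt(15782)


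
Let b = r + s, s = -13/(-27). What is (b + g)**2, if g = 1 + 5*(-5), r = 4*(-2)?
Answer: 724201/729 ≈ 993.42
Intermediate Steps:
s = 13/27 (s = -13*(-1/27) = 13/27 ≈ 0.48148)
r = -8
b = -203/27 (b = -8 + 13/27 = -203/27 ≈ -7.5185)
g = -24 (g = 1 - 25 = -24)
(b + g)**2 = (-203/27 - 24)**2 = (-851/27)**2 = 724201/729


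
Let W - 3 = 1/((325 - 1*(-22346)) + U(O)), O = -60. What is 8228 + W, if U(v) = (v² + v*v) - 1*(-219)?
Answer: 247670791/30090 ≈ 8231.0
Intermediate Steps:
U(v) = 219 + 2*v² (U(v) = (v² + v²) + 219 = 2*v² + 219 = 219 + 2*v²)
W = 90271/30090 (W = 3 + 1/((325 - 1*(-22346)) + (219 + 2*(-60)²)) = 3 + 1/((325 + 22346) + (219 + 2*3600)) = 3 + 1/(22671 + (219 + 7200)) = 3 + 1/(22671 + 7419) = 3 + 1/30090 = 90271/30090 ≈ 3.0000)
8228 + W = 8228 + 90271/30090 = 247670791/30090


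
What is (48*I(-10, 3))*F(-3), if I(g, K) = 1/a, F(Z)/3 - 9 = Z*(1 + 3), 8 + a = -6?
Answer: 216/7 ≈ 30.857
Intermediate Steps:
a = -14 (a = -8 - 6 = -14)
F(Z) = 27 + 12*Z (F(Z) = 27 + 3*(Z*(1 + 3)) = 27 + 3*(Z*4) = 27 + 3*(4*Z) = 27 + 12*Z)
I(g, K) = -1/14 (I(g, K) = 1/(-14) = -1/14)
(48*I(-10, 3))*F(-3) = (48*(-1/14))*(27 + 12*(-3)) = -24*(27 - 36)/7 = -24/7*(-9) = 216/7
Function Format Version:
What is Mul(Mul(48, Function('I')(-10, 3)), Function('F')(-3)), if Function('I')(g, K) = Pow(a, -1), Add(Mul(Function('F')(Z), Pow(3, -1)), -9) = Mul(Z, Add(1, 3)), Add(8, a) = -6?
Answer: Rational(216, 7) ≈ 30.857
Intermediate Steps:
a = -14 (a = Add(-8, -6) = -14)
Function('F')(Z) = Add(27, Mul(12, Z)) (Function('F')(Z) = Add(27, Mul(3, Mul(Z, Add(1, 3)))) = Add(27, Mul(3, Mul(Z, 4))) = Add(27, Mul(3, Mul(4, Z))) = Add(27, Mul(12, Z)))
Function('I')(g, K) = Rational(-1, 14) (Function('I')(g, K) = Pow(-14, -1) = Rational(-1, 14))
Mul(Mul(48, Function('I')(-10, 3)), Function('F')(-3)) = Mul(Mul(48, Rational(-1, 14)), Add(27, Mul(12, -3))) = Mul(Rational(-24, 7), Add(27, -36)) = Mul(Rational(-24, 7), -9) = Rational(216, 7)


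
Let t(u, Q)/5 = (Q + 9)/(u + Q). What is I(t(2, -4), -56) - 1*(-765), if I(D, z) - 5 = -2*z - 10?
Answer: 872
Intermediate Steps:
t(u, Q) = 5*(9 + Q)/(Q + u) (t(u, Q) = 5*((Q + 9)/(u + Q)) = 5*((9 + Q)/(Q + u)) = 5*(9 + Q)/(Q + u))
I(D, z) = -5 - 2*z (I(D, z) = 5 + (-2*z - 10) = 5 + (-10 - 2*z) = -5 - 2*z)
I(t(2, -4), -56) - 1*(-765) = (-5 - 2*(-56)) - 1*(-765) = (-5 + 112) + 765 = 107 + 765 = 872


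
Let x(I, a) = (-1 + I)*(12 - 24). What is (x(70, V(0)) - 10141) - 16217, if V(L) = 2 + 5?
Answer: -27186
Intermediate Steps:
V(L) = 7
x(I, a) = 12 - 12*I (x(I, a) = (-1 + I)*(-12) = 12 - 12*I)
(x(70, V(0)) - 10141) - 16217 = ((12 - 12*70) - 10141) - 16217 = ((12 - 840) - 10141) - 16217 = (-828 - 10141) - 16217 = -10969 - 16217 = -27186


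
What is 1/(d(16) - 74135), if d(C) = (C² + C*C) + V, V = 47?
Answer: -1/73576 ≈ -1.3591e-5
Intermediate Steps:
d(C) = 47 + 2*C² (d(C) = (C² + C*C) + 47 = (C² + C²) + 47 = 2*C² + 47 = 47 + 2*C²)
1/(d(16) - 74135) = 1/((47 + 2*16²) - 74135) = 1/((47 + 2*256) - 74135) = 1/((47 + 512) - 74135) = 1/(559 - 74135) = 1/(-73576) = -1/73576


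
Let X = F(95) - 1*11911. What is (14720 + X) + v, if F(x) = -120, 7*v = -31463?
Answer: -12640/7 ≈ -1805.7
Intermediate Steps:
v = -31463/7 (v = (⅐)*(-31463) = -31463/7 ≈ -4494.7)
X = -12031 (X = -120 - 1*11911 = -120 - 11911 = -12031)
(14720 + X) + v = (14720 - 12031) - 31463/7 = 2689 - 31463/7 = -12640/7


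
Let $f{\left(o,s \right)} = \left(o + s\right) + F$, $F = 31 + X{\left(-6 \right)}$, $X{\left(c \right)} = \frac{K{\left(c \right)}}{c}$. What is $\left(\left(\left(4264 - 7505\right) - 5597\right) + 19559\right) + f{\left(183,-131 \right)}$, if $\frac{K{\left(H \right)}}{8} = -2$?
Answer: $\frac{32420}{3} \approx 10807.0$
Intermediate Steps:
$K{\left(H \right)} = -16$ ($K{\left(H \right)} = 8 \left(-2\right) = -16$)
$X{\left(c \right)} = - \frac{16}{c}$
$F = \frac{101}{3}$ ($F = 31 - \frac{16}{-6} = 31 - - \frac{8}{3} = 31 + \frac{8}{3} = \frac{101}{3} \approx 33.667$)
$f{\left(o,s \right)} = \frac{101}{3} + o + s$ ($f{\left(o,s \right)} = \left(o + s\right) + \frac{101}{3} = \frac{101}{3} + o + s$)
$\left(\left(\left(4264 - 7505\right) - 5597\right) + 19559\right) + f{\left(183,-131 \right)} = \left(\left(\left(4264 - 7505\right) - 5597\right) + 19559\right) + \left(\frac{101}{3} + 183 - 131\right) = \left(\left(-3241 - 5597\right) + 19559\right) + \frac{257}{3} = \left(-8838 + 19559\right) + \frac{257}{3} = 10721 + \frac{257}{3} = \frac{32420}{3}$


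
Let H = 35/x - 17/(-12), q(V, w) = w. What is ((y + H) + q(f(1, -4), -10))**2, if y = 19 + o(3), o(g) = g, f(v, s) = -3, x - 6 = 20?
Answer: 5303809/24336 ≈ 217.94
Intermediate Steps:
x = 26 (x = 6 + 20 = 26)
y = 22 (y = 19 + 3 = 22)
H = 431/156 (H = 35/26 - 17/(-12) = 35*(1/26) - 17*(-1/12) = 35/26 + 17/12 = 431/156 ≈ 2.7628)
((y + H) + q(f(1, -4), -10))**2 = ((22 + 431/156) - 10)**2 = (3863/156 - 10)**2 = (2303/156)**2 = 5303809/24336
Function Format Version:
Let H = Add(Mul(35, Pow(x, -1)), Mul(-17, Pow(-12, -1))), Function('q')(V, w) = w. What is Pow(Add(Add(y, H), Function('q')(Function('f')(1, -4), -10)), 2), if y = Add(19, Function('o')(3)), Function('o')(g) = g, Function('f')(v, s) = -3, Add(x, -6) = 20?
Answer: Rational(5303809, 24336) ≈ 217.94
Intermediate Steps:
x = 26 (x = Add(6, 20) = 26)
y = 22 (y = Add(19, 3) = 22)
H = Rational(431, 156) (H = Add(Mul(35, Pow(26, -1)), Mul(-17, Pow(-12, -1))) = Add(Mul(35, Rational(1, 26)), Mul(-17, Rational(-1, 12))) = Add(Rational(35, 26), Rational(17, 12)) = Rational(431, 156) ≈ 2.7628)
Pow(Add(Add(y, H), Function('q')(Function('f')(1, -4), -10)), 2) = Pow(Add(Add(22, Rational(431, 156)), -10), 2) = Pow(Add(Rational(3863, 156), -10), 2) = Pow(Rational(2303, 156), 2) = Rational(5303809, 24336)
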